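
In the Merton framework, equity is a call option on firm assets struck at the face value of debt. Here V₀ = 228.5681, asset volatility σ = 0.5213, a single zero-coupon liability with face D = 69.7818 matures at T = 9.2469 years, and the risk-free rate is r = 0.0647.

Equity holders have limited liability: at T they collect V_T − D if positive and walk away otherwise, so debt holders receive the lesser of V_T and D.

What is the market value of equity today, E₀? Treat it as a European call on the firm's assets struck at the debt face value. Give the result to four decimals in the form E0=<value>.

E0=198.0874

d₁ = [ln(V₀/D) + (r + σ²/2)T] / (σ√T)
   = [ln(228.5681/69.7818) + (0.0647 + 0.5·0.5213²)·9.2469] / (0.5213·√9.2469)
   = [1.186461 + 1.854714] / 1.585206 = 1.918473
d₂ = d₁ − σ√T = 1.918473 − 1.585206 = 0.333266
N(d₁) = 0.972474,  N(d₂) = 0.630533,  e^(−rT) = 0.549759
E₀ = V₀·N(d₁) − D·e^(−rT)·N(d₂)
   = 228.5681·0.972474 − 69.7818·0.549759·0.630533 = 198.087356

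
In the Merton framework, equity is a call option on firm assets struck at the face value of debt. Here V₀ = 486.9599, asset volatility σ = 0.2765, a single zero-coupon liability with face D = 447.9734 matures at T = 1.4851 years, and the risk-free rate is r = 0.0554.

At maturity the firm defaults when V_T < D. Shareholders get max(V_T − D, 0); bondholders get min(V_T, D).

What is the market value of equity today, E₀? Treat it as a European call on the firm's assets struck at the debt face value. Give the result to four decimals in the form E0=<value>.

d₁ = [ln(V₀/D) + (r + σ²/2)T] / (σ√T)
   = [ln(486.9599/447.9734) + (0.0554 + 0.5·0.2765²)·1.4851] / (0.2765·√1.4851)
   = [0.083448 + 0.139044] / 0.336956 = 0.660300
d₂ = d₁ − σ√T = 0.660300 − 0.336956 = 0.323345
N(d₁) = 0.745469,  N(d₂) = 0.626783,  e^(−rT) = 0.921019
E₀ = V₀·N(d₁) − D·e^(−rT)·N(d₂)
   = 486.9599·0.745469 − 447.9734·0.921019·0.626783 = 104.408120

E0=104.4081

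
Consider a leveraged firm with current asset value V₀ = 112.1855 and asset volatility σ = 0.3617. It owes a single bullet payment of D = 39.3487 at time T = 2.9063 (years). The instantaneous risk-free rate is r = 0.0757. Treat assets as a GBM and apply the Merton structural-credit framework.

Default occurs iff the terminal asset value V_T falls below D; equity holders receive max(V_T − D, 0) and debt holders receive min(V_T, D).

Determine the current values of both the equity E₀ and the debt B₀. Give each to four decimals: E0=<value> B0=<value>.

d₁ = [ln(V₀/D) + (r + σ²/2)T] / (σ√T)
   = [ln(112.1855/39.3487) + (0.0757 + 0.5·0.3617²)·2.9063] / (0.3617·√2.9063)
   = [1.047691 + 0.410118] / 0.616622 = 2.364187
d₂ = d₁ − σ√T = 2.364187 − 0.616622 = 1.747566
N(d₁) = 0.990965,  N(d₂) = 0.959730,  e^(−rT) = 0.802513
E₀ = V₀·N(d₁) − D·e^(−rT)·N(d₂)
   = 112.1855·0.990965 − 39.3487·0.802513·0.959730 = 80.865697
B₀ = V₀ − E₀ = 112.1855 − 80.865697 = 31.319803

E0=80.8657 B0=31.3198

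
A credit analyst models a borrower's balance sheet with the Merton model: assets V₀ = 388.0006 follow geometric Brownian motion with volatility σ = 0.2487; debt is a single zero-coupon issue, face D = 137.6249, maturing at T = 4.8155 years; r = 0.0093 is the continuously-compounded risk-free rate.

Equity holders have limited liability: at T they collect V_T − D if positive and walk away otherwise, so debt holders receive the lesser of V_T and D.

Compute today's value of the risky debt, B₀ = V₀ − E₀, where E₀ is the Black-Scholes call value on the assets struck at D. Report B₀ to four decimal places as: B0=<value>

d₁ = [ln(V₀/D) + (r + σ²/2)T] / (σ√T)
   = [ln(388.0006/137.6249) + (0.0093 + 0.5·0.2487²)·4.8155] / (0.2487·√4.8155)
   = [1.036475 + 0.193708] / 0.545753 = 2.254100
d₂ = d₁ − σ√T = 2.254100 − 0.545753 = 1.708346
N(d₁) = 0.987905,  N(d₂) = 0.956214,  e^(−rT) = 0.956204
E₀ = V₀·N(d₁) − D·e^(−rT)·N(d₂)
   = 388.0006·0.987905 − 137.6249·0.956204·0.956214 = 257.472426
B₀ = V₀ − E₀ = 388.0006 − 257.472426 = 130.528174

B0=130.5282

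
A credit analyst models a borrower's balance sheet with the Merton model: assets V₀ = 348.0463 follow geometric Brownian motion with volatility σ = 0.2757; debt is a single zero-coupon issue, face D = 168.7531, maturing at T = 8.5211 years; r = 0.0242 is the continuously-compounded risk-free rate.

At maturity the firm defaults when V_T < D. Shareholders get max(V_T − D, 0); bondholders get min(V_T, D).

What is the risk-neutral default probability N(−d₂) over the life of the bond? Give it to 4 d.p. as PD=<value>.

PD=0.2256

d₁ = [ln(V₀/D) + (r + σ²/2)T] / (σ√T)
   = [ln(348.0463/168.7531) + (0.0242 + 0.5·0.2757²)·8.5211] / (0.2757·√8.5211)
   = [0.723899 + 0.530057] / 0.804794 = 1.558108
d₂ = d₁ − σ√T = 1.558108 − 0.804794 = 0.753315
risk-neutral PD = N(−d₂) = N(-0.753315) = 0.225630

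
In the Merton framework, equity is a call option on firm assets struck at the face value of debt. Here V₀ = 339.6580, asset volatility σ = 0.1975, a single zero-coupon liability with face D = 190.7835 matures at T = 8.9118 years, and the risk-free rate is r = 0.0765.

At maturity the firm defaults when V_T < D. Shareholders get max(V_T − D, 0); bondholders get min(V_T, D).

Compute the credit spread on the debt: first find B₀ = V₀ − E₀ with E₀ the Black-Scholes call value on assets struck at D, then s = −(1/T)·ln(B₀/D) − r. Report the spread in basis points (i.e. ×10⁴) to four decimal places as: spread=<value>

spread=7.0664

d₁ = [ln(V₀/D) + (r + σ²/2)T] / (σ√T)
   = [ln(339.6580/190.7835) + (0.0765 + 0.5·0.1975²)·8.9118] / (0.1975·√8.9118)
   = [0.576800 + 0.855561] / 0.589590 = 2.429420
d₂ = d₁ − σ√T = 2.429420 − 0.589590 = 1.839830
N(d₁) = 0.992438,  N(d₂) = 0.967103,  e^(−rT) = 0.505730
E₀ = V₀·N(d₁) − D·e^(−rT)·N(d₂)
   = 339.6580·0.992438 − 190.7835·0.505730·0.967103 = 243.778793
B₀ = V₀ − E₀ = 339.6580 − 243.778793 = 95.879207
spread = −(1/T)·ln(B₀/D) − r = −(1/8.9118)·ln(95.879207/190.7835) − 0.0765 = 0.00070664
in basis points: 0.00070664 × 10⁴ = 7.0664 bp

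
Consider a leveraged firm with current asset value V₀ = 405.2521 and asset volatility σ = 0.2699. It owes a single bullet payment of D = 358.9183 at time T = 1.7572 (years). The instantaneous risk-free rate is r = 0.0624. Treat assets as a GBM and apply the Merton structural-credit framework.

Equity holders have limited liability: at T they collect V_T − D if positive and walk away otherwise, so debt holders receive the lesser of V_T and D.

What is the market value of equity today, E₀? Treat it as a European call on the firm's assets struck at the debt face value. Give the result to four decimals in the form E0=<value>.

d₁ = [ln(V₀/D) + (r + σ²/2)T] / (σ√T)
   = [ln(405.2521/358.9183) + (0.0624 + 0.5·0.2699²)·1.7572] / (0.2699·√1.7572)
   = [0.121415 + 0.173652] / 0.357778 = 0.824719
d₂ = d₁ − σ√T = 0.824719 − 0.357778 = 0.466941
N(d₁) = 0.795235,  N(d₂) = 0.679729,  e^(−rT) = 0.896148
E₀ = V₀·N(d₁) − D·e^(−rT)·N(d₂)
   = 405.2521·0.795235 − 358.9183·0.896148·0.679729 = 103.639633

E0=103.6396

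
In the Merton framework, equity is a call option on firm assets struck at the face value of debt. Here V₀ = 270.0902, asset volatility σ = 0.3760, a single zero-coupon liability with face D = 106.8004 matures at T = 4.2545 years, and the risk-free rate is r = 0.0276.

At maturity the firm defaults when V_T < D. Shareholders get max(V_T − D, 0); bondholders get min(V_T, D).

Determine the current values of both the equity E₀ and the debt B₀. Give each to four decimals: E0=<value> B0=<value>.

d₁ = [ln(V₀/D) + (r + σ²/2)T] / (σ√T)
   = [ln(270.0902/106.8004) + (0.0276 + 0.5·0.3760²)·4.2545] / (0.3760·√4.2545)
   = [0.927794 + 0.418166] / 0.775554 = 1.735482
d₂ = d₁ − σ√T = 1.735482 − 0.775554 = 0.959928
N(d₁) = 0.958672,  N(d₂) = 0.831454,  e^(−rT) = 0.889208
E₀ = V₀·N(d₁) − D·e^(−rT)·N(d₂)
   = 270.0902·0.958672 − 106.8004·0.889208·0.831454 = 179.966637
B₀ = V₀ − E₀ = 270.0902 − 179.966637 = 90.123563

E0=179.9666 B0=90.1236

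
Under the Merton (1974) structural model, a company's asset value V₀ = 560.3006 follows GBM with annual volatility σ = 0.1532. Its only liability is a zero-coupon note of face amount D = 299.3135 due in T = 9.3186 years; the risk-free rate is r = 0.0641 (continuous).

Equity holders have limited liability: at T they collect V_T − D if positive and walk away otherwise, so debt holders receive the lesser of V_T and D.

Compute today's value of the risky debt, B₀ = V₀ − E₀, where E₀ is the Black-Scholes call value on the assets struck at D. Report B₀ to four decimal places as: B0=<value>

B0=164.5152

d₁ = [ln(V₀/D) + (r + σ²/2)T] / (σ√T)
   = [ln(560.3006/299.3135) + (0.0641 + 0.5·0.1532²)·9.3186] / (0.1532·√9.3186)
   = [0.626982 + 0.706677] / 0.467664 = 2.851745
d₂ = d₁ − σ√T = 2.851745 − 0.467664 = 2.384081
N(d₁) = 0.997826,  N(d₂) = 0.991439,  e^(−rT) = 0.550283
E₀ = V₀·N(d₁) − D·e^(−rT)·N(d₂)
   = 560.3006·0.997826 − 299.3135·0.550283·0.991439 = 395.785368
B₀ = V₀ − E₀ = 560.3006 − 395.785368 = 164.515232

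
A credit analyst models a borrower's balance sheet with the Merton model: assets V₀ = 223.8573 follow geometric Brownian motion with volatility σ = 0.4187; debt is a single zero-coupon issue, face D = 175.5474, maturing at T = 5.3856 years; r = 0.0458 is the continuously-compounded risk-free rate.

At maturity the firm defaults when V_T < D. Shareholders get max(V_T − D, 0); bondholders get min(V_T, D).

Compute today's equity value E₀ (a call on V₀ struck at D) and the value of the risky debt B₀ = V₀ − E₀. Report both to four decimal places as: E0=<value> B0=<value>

d₁ = [ln(V₀/D) + (r + σ²/2)T] / (σ√T)
   = [ln(223.8573/175.5474) + (0.0458 + 0.5·0.4187²)·5.3856] / (0.4187·√5.3856)
   = [0.243100 + 0.718734] / 0.971673 = 0.989875
d₂ = d₁ − σ√T = 0.989875 − 0.971673 = 0.018202
N(d₁) = 0.838882,  N(d₂) = 0.507261,  e^(−rT) = 0.781406
E₀ = V₀·N(d₁) − D·e^(−rT)·N(d₂)
   = 223.8573·0.838882 − 175.5474·0.781406·0.507261 = 118.207001
B₀ = V₀ − E₀ = 223.8573 − 118.207001 = 105.650299

E0=118.2070 B0=105.6503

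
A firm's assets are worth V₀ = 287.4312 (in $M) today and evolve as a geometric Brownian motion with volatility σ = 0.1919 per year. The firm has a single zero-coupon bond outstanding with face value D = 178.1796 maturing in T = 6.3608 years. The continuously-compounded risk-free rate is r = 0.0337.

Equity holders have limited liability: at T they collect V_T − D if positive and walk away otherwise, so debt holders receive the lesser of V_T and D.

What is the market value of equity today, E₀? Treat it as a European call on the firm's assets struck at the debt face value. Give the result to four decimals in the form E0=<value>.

d₁ = [ln(V₀/D) + (r + σ²/2)T] / (σ√T)
   = [ln(287.4312/178.1796) + (0.0337 + 0.5·0.1919²)·6.3608] / (0.1919·√6.3608)
   = [0.478191 + 0.331479] / 0.483984 = 1.672929
d₂ = d₁ − σ√T = 1.672929 − 0.483984 = 1.188945
N(d₁) = 0.952829,  N(d₂) = 0.882769,  e^(−rT) = 0.807059
E₀ = V₀·N(d₁) − D·e^(−rT)·N(d₂)
   = 287.4312·0.952829 − 178.1796·0.807059·0.882769 = 146.929429

E0=146.9294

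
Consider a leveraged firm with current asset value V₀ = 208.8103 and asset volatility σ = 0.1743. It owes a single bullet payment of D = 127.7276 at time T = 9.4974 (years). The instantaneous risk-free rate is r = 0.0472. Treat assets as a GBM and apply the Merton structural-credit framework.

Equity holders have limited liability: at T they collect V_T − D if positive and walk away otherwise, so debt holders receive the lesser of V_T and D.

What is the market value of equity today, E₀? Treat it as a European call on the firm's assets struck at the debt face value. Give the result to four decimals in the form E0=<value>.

E0=128.3317

d₁ = [ln(V₀/D) + (r + σ²/2)T] / (σ√T)
   = [ln(208.8103/127.7276) + (0.0472 + 0.5·0.1743²)·9.4974] / (0.1743·√9.4974)
   = [0.491526 + 0.592545] / 0.537155 = 2.018172
d₂ = d₁ − σ√T = 2.018172 − 0.537155 = 1.481017
N(d₁) = 0.978213,  N(d₂) = 0.930699,  e^(−rT) = 0.638728
E₀ = V₀·N(d₁) − D·e^(−rT)·N(d₂)
   = 208.8103·0.978213 − 127.7276·0.638728·0.930699 = 128.331677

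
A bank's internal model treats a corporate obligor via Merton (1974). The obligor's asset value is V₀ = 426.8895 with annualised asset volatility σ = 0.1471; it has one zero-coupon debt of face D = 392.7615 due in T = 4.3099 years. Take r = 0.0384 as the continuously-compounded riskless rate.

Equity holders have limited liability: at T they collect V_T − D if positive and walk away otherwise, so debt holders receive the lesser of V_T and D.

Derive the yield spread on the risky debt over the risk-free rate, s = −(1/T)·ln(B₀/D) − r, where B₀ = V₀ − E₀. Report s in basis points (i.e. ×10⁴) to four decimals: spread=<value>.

spread=95.2513

d₁ = [ln(V₀/D) + (r + σ²/2)T] / (σ√T)
   = [ln(426.8895/392.7615) + (0.0384 + 0.5·0.1471²)·4.3099] / (0.1471·√4.3099)
   = [0.083323 + 0.212130] / 0.305384 = 0.967479
d₂ = d₁ − σ√T = 0.967479 − 0.305384 = 0.662095
N(d₁) = 0.833348,  N(d₂) = 0.746045,  e^(−rT) = 0.847470
E₀ = V₀·N(d₁) − D·e^(−rT)·N(d₂)
   = 426.8895·0.833348 − 392.7615·0.847470·0.746045 = 107.423756
B₀ = V₀ − E₀ = 426.8895 − 107.423756 = 319.465744
spread = −(1/T)·ln(B₀/D) − r = −(1/4.3099)·ln(319.465744/392.7615) − 0.0384 = 0.00952513
in basis points: 0.00952513 × 10⁴ = 95.2513 bp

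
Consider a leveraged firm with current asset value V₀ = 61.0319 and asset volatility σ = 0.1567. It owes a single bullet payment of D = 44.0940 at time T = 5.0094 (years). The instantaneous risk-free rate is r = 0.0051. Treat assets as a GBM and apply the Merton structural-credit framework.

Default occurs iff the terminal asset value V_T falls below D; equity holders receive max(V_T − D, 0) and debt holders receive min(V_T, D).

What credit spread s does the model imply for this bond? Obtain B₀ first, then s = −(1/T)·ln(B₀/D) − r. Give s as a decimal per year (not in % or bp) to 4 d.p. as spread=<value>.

spread=0.0070

d₁ = [ln(V₀/D) + (r + σ²/2)T] / (σ√T)
   = [ln(61.0319/44.0940) + (0.0051 + 0.5·0.1567²)·5.0094] / (0.1567·√5.0094)
   = [0.325073 + 0.087051] / 0.350721 = 1.175075
d₂ = d₁ − σ√T = 1.175075 − 0.350721 = 0.824354
N(d₁) = 0.880018,  N(d₂) = 0.795131,  e^(−rT) = 0.974776
E₀ = V₀·N(d₁) − D·e^(−rT)·N(d₂)
   = 61.0319·0.880018 − 44.0940·0.974776·0.795131 = 19.533031
B₀ = V₀ − E₀ = 61.0319 − 19.533031 = 41.498869
spread = −(1/T)·ln(B₀/D) − r = −(1/5.0094)·ln(41.498869/44.0940) − 0.0051 = 0.00700875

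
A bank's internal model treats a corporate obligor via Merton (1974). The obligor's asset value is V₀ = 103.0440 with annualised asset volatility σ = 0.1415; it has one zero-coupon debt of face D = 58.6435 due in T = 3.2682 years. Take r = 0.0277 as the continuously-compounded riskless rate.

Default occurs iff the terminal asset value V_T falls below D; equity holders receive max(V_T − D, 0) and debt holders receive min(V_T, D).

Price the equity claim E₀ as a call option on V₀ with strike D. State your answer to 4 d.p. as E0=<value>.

d₁ = [ln(V₀/D) + (r + σ²/2)T] / (σ√T)
   = [ln(103.0440/58.6435) + (0.0277 + 0.5·0.1415²)·3.2682] / (0.1415·√3.2682)
   = [0.563679 + 0.123247] / 0.255806 = 2.685343
d₂ = d₁ − σ√T = 2.685343 − 0.255806 = 2.429537
N(d₁) = 0.996377,  N(d₂) = 0.992441,  e^(−rT) = 0.913448
E₀ = V₀·N(d₁) − D·e^(−rT)·N(d₂)
   = 103.0440·0.996377 − 58.6435·0.913448·0.992441 = 49.507846

E0=49.5078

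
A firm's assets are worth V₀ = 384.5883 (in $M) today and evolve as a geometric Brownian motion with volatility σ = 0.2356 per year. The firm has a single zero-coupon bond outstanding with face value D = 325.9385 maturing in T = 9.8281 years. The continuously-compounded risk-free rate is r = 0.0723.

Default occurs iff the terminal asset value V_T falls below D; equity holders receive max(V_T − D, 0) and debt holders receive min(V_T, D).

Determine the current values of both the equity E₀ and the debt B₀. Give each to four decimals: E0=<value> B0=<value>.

d₁ = [ln(V₀/D) + (r + σ²/2)T] / (σ√T)
   = [ln(384.5883/325.9385) + (0.0723 + 0.5·0.2356²)·9.8281] / (0.2356·√9.8281)
   = [0.165465 + 0.983338] / 0.738601 = 1.555375
d₂ = d₁ − σ√T = 1.555375 − 0.738601 = 0.816774
N(d₁) = 0.940072,  N(d₂) = 0.792971,  e^(−rT) = 0.491363
E₀ = V₀·N(d₁) − D·e^(−rT)·N(d₂)
   = 384.5883·0.940072 − 325.9385·0.491363·0.792971 = 234.542889
B₀ = V₀ − E₀ = 384.5883 − 234.542889 = 150.045411

E0=234.5429 B0=150.0454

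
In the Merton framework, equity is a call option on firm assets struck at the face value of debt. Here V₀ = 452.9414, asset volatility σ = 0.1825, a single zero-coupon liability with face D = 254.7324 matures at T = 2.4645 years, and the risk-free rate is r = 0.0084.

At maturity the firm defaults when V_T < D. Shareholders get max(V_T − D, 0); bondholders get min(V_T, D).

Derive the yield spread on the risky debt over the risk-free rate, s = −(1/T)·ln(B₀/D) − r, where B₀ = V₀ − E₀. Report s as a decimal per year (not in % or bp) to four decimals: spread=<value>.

spread=0.0011

d₁ = [ln(V₀/D) + (r + σ²/2)T] / (σ√T)
   = [ln(452.9414/254.7324) + (0.0084 + 0.5·0.1825²)·2.4645] / (0.1825·√2.4645)
   = [0.575549 + 0.061743] / 0.286502 = 2.224393
d₂ = d₁ − σ√T = 2.224393 − 0.286502 = 1.937892
N(d₁) = 0.986939,  N(d₂) = 0.973682,  e^(−rT) = 0.979511
E₀ = V₀·N(d₁) − D·e^(−rT)·N(d₂)
   = 452.9414·0.986939 − 254.7324·0.979511·0.973682 = 204.079088
B₀ = V₀ − E₀ = 452.9414 − 204.079088 = 248.862312
spread = −(1/T)·ln(B₀/D) − r = −(1/2.4645)·ln(248.862312/254.7324) − 0.0084 = 0.00105985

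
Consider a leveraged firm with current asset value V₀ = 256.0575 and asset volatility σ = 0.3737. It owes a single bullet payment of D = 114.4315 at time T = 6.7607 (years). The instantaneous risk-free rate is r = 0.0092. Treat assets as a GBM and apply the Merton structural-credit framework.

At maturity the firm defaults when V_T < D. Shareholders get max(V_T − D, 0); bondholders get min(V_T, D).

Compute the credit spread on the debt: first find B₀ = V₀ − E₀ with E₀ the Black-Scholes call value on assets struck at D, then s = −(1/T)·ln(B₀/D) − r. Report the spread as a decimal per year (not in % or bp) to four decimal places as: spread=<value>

spread=0.0227

d₁ = [ln(V₀/D) + (r + σ²/2)T] / (σ√T)
   = [ln(256.0575/114.4315) + (0.0092 + 0.5·0.3737²)·6.7607] / (0.3737·√6.7607)
   = [0.805426 + 0.534270] / 0.971670 = 1.378755
d₂ = d₁ − σ√T = 1.378755 − 0.971670 = 0.407085
N(d₁) = 0.916015,  N(d₂) = 0.658027,  e^(−rT) = 0.939696
E₀ = V₀·N(d₁) − D·e^(−rT)·N(d₂)
   = 256.0575·0.916015 − 114.4315·0.939696·0.658027 = 163.794246
B₀ = V₀ − E₀ = 256.0575 − 163.794246 = 92.263254
spread = −(1/T)·ln(B₀/D) − r = −(1/6.7607)·ln(92.263254/114.4315) − 0.0092 = 0.02265032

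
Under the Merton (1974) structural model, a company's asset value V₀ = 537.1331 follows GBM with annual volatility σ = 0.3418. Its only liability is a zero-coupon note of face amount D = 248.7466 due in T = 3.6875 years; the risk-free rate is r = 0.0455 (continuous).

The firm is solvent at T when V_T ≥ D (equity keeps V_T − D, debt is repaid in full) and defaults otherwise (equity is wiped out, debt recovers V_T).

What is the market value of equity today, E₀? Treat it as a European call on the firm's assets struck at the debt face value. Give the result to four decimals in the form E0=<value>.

E0=334.1179

d₁ = [ln(V₀/D) + (r + σ²/2)T] / (σ√T)
   = [ln(537.1331/248.7466) + (0.0455 + 0.5·0.3418²)·3.6875] / (0.3418·√3.6875)
   = [0.769811 + 0.383181] / 0.656354 = 1.756663
d₂ = d₁ − σ√T = 1.756663 − 0.656354 = 1.100309
N(d₁) = 0.960512,  N(d₂) = 0.864401,  e^(−rT) = 0.845539
E₀ = V₀·N(d₁) − D·e^(−rT)·N(d₂)
   = 537.1331·0.960512 − 248.7466·0.845539·0.864401 = 334.117879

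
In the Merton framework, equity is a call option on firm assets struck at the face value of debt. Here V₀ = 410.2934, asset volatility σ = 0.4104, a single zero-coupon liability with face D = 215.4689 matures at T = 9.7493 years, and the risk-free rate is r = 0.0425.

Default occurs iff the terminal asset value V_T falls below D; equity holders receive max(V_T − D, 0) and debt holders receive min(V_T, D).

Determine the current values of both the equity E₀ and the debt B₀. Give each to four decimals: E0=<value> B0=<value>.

E0=299.4171 B0=110.8763

d₁ = [ln(V₀/D) + (r + σ²/2)T] / (σ√T)
   = [ln(410.2934/215.4689) + (0.0425 + 0.5·0.4104²)·9.7493] / (0.4104·√9.7493)
   = [0.644056 + 1.235374] / 1.281428 = 1.466669
d₂ = d₁ − σ√T = 1.466669 − 1.281428 = 0.185241
N(d₁) = 0.928767,  N(d₂) = 0.573480,  e^(−rT) = 0.660773
E₀ = V₀·N(d₁) − D·e^(−rT)·N(d₂)
   = 410.2934·0.928767 − 215.4689·0.660773·0.573480 = 299.417144
B₀ = V₀ − E₀ = 410.2934 − 299.417144 = 110.876256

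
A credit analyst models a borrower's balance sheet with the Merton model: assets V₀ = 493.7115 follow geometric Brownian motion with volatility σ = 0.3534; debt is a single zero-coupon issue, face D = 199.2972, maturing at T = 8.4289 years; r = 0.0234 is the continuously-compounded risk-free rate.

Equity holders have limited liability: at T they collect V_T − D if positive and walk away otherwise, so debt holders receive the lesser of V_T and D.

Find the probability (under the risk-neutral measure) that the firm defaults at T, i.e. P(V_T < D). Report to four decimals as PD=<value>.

PD=0.2866

d₁ = [ln(V₀/D) + (r + σ²/2)T] / (σ√T)
   = [ln(493.7115/199.2972) + (0.0234 + 0.5·0.3534²)·8.4289] / (0.3534·√8.4289)
   = [0.907154 + 0.723585] / 1.026011 = 1.589398
d₂ = d₁ − σ√T = 1.589398 − 1.026011 = 0.563387
risk-neutral PD = N(−d₂) = N(-0.563387) = 0.286586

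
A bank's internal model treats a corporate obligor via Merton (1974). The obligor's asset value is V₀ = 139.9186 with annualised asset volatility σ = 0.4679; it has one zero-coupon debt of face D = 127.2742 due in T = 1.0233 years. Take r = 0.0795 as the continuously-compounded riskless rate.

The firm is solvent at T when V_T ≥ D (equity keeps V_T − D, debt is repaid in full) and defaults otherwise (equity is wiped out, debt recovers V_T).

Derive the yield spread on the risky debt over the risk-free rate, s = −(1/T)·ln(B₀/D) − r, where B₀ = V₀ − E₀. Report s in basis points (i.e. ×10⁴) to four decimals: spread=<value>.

spread=1277.5984

d₁ = [ln(V₀/D) + (r + σ²/2)T] / (σ√T)
   = [ln(139.9186/127.2742) + (0.0795 + 0.5·0.4679²)·1.0233] / (0.4679·√1.0233)
   = [0.094717 + 0.193368] / 0.473320 = 0.608648
d₂ = d₁ − σ√T = 0.608648 − 0.473320 = 0.135328
N(d₁) = 0.728621,  N(d₂) = 0.553824,  e^(−rT) = 0.921869
E₀ = V₀·N(d₁) − D·e^(−rT)·N(d₂)
   = 139.9186·0.728621 − 127.2742·0.921869·0.553824 = 36.967427
B₀ = V₀ − E₀ = 139.9186 − 36.967427 = 102.951173
spread = −(1/T)·ln(B₀/D) − r = −(1/1.0233)·ln(102.951173/127.2742) − 0.0795 = 0.12775984
in basis points: 0.12775984 × 10⁴ = 1277.5984 bp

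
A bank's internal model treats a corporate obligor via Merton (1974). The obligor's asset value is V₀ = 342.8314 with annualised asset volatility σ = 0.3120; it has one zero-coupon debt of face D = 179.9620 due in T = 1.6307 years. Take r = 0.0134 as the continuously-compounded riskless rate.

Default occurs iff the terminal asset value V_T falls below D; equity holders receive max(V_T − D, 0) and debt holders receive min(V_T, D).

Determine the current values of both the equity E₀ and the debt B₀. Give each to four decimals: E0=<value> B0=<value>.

d₁ = [ln(V₀/D) + (r + σ²/2)T] / (σ√T)
   = [ln(342.8314/179.9620) + (0.0134 + 0.5·0.3120²)·1.6307] / (0.3120·√1.6307)
   = [0.644493 + 0.101221] / 0.398420 = 1.871676
d₂ = d₁ − σ√T = 1.871676 − 0.398420 = 1.473255
N(d₁) = 0.969374,  N(d₂) = 0.929659,  e^(−rT) = 0.978386
E₀ = V₀·N(d₁) − D·e^(−rT)·N(d₂)
   = 342.8314·0.969374 − 179.9620·0.978386·0.929659 = 168.644816
B₀ = V₀ − E₀ = 342.8314 − 168.644816 = 174.186584

E0=168.6448 B0=174.1866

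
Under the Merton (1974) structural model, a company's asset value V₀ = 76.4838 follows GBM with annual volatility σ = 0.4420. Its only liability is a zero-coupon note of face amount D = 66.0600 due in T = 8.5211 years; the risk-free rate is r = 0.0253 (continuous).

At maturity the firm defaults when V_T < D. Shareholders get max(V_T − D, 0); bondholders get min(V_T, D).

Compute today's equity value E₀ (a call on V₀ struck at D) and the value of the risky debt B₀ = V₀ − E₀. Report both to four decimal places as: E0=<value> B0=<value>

d₁ = [ln(V₀/D) + (r + σ²/2)T] / (σ√T)
   = [ln(76.4838/66.0600) + (0.0253 + 0.5·0.4420²)·8.5211] / (0.4420·√8.5211)
   = [0.146516 + 1.047942] / 1.290239 = 0.925765
d₂ = d₁ − σ√T = 0.925765 − 1.290239 = -0.364474
N(d₁) = 0.822716,  N(d₂) = 0.357752,  e^(−rT) = 0.806071
E₀ = V₀·N(d₁) − D·e^(−rT)·N(d₂)
   = 76.4838·0.822716 − 66.0600·0.806071·0.357752 = 43.874488
B₀ = V₀ − E₀ = 76.4838 − 43.874488 = 32.609312

E0=43.8745 B0=32.6093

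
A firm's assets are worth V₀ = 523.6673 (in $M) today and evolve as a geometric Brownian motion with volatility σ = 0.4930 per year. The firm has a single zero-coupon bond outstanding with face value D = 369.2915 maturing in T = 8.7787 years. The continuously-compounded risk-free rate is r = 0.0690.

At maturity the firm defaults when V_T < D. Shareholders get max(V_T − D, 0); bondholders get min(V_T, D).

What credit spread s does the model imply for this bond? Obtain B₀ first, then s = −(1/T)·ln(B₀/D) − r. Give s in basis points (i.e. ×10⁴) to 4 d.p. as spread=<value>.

spread=429.9980

d₁ = [ln(V₀/D) + (r + σ²/2)T] / (σ√T)
   = [ln(523.6673/369.2915) + (0.0690 + 0.5·0.4930²)·8.7787] / (0.4930·√8.7787)
   = [0.349270 + 1.672557] / 1.460703 = 1.384147
d₂ = d₁ − σ√T = 1.384147 − 1.460703 = -0.076557
N(d₁) = 0.916843,  N(d₂) = 0.469488,  e^(−rT) = 0.545676
E₀ = V₀·N(d₁) − D·e^(−rT)·N(d₂)
   = 523.6673·0.916843 − 369.2915·0.545676·0.469488 = 385.512659
B₀ = V₀ − E₀ = 523.6673 − 385.512659 = 138.154641
spread = −(1/T)·ln(B₀/D) − r = −(1/8.7787)·ln(138.154641/369.2915) − 0.0690 = 0.04299980
in basis points: 0.04299980 × 10⁴ = 429.9980 bp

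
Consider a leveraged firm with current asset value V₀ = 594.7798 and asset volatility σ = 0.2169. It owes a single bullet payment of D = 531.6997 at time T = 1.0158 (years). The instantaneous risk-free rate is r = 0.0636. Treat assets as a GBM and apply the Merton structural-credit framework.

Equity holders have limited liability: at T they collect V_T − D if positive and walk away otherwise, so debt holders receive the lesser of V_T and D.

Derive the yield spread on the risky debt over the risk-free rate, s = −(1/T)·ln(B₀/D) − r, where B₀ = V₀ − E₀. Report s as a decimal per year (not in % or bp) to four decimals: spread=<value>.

d₁ = [ln(V₀/D) + (r + σ²/2)T] / (σ√T)
   = [ln(594.7798/531.6997) + (0.0636 + 0.5·0.2169²)·1.0158] / (0.2169·√1.0158)
   = [0.112112 + 0.088499] / 0.218607 = 0.917683
d₂ = d₁ − σ√T = 0.917683 − 0.218607 = 0.699076
N(d₁) = 0.820608,  N(d₂) = 0.757748,  e^(−rT) = 0.937438
E₀ = V₀·N(d₁) − D·e^(−rT)·N(d₂)
   = 594.7798·0.820608 − 531.6997·0.937438·0.757748 = 110.392489
B₀ = V₀ − E₀ = 594.7798 − 110.392489 = 484.387311
spread = −(1/T)·ln(B₀/D) − r = −(1/1.0158)·ln(484.387311/531.6997) − 0.0636 = 0.02814448

spread=0.0281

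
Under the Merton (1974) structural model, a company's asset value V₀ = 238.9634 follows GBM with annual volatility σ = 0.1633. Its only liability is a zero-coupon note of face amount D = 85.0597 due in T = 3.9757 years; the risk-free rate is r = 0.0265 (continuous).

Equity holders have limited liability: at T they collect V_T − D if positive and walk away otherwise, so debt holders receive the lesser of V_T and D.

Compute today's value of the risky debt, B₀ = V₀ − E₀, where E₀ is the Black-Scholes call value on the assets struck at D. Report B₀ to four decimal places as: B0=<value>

d₁ = [ln(V₀/D) + (r + σ²/2)T] / (σ√T)
   = [ln(238.9634/85.0597) + (0.0265 + 0.5·0.1633²)·3.9757] / (0.1633·√3.9757)
   = [1.032957 + 0.158366] / 0.325606 = 3.658782
d₂ = d₁ − σ√T = 3.658782 − 0.325606 = 3.333175
N(d₁) = 0.999873,  N(d₂) = 0.999571,  e^(−rT) = 0.900004
E₀ = V₀·N(d₁) − D·e^(−rT)·N(d₂)
   = 238.9634·0.999873 − 85.0597·0.900004·0.999571 = 162.411914
B₀ = V₀ − E₀ = 238.9634 − 162.411914 = 76.551486

B0=76.5515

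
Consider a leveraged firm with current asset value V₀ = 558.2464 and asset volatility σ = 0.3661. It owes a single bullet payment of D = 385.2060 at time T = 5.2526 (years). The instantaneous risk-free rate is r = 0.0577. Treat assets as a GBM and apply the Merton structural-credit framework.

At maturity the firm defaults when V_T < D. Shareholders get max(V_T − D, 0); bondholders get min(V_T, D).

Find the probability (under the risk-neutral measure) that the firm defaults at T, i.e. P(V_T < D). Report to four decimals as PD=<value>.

PD=0.3505

d₁ = [ln(V₀/D) + (r + σ²/2)T] / (σ√T)
   = [ln(558.2464/385.2060) + (0.0577 + 0.5·0.3661²)·5.2526] / (0.3661·√5.2526)
   = [0.371022 + 0.655076] / 0.839048 = 1.222931
d₂ = d₁ − σ√T = 1.222931 − 0.839048 = 0.383883
risk-neutral PD = N(−d₂) = N(-0.383883) = 0.350533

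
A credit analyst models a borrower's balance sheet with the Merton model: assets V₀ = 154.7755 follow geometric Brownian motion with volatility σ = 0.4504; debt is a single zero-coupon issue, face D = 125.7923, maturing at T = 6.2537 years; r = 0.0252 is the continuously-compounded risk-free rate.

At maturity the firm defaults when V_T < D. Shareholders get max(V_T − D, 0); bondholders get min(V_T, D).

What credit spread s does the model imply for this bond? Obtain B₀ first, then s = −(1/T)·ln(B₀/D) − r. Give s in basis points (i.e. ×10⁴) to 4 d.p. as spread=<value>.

d₁ = [ln(V₀/D) + (r + σ²/2)T] / (σ√T)
   = [ln(154.7755/125.7923) + (0.0252 + 0.5·0.4504²)·6.2537] / (0.4504·√6.2537)
   = [0.207344 + 0.791907] / 1.126333 = 0.887171
d₂ = d₁ − σ√T = 0.887171 − 1.126333 = -0.239162
N(d₁) = 0.812507,  N(d₂) = 0.405490,  e^(−rT) = 0.854197
E₀ = V₀·N(d₁) − D·e^(−rT)·N(d₂)
   = 154.7755·0.812507 − 125.7923·0.854197·0.405490 = 82.185645
B₀ = V₀ − E₀ = 154.7755 − 82.185645 = 72.589855
spread = −(1/T)·ln(B₀/D) − r = −(1/6.2537)·ln(72.589855/125.7923) − 0.0252 = 0.06271707
in basis points: 0.06271707 × 10⁴ = 627.1707 bp

spread=627.1707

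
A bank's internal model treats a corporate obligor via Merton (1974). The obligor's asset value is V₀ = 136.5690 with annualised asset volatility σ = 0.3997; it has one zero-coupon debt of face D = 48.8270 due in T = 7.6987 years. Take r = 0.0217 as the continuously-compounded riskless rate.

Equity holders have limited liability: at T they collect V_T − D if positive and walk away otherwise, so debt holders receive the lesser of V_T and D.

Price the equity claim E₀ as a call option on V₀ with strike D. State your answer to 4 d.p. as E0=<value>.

d₁ = [ln(V₀/D) + (r + σ²/2)T] / (σ√T)
   = [ln(136.5690/48.8270) + (0.0217 + 0.5·0.3997²)·7.6987] / (0.3997·√7.6987)
   = [1.028547 + 0.782034] / 1.109029 = 1.632582
d₂ = d₁ − σ√T = 1.632582 − 1.109029 = 0.523553
N(d₁) = 0.948722,  N(d₂) = 0.699705,  e^(−rT) = 0.846147
E₀ = V₀·N(d₁) − D·e^(−rT)·N(d₂)
   = 136.5690·0.948722 − 48.8270·0.846147·0.699705 = 100.657741

E0=100.6577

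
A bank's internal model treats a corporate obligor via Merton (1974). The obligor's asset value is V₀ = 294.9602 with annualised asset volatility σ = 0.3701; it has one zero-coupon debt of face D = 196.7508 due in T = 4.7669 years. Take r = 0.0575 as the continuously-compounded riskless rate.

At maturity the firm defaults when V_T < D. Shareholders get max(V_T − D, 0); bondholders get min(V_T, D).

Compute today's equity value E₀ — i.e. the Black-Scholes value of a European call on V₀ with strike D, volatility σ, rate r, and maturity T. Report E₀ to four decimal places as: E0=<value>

E0=163.4684

d₁ = [ln(V₀/D) + (r + σ²/2)T] / (σ√T)
   = [ln(294.9602/196.7508) + (0.0575 + 0.5·0.3701²)·4.7669] / (0.3701·√4.7669)
   = [0.404902 + 0.600567] / 0.808048 = 1.244320
d₂ = d₁ − σ√T = 1.244320 − 0.808048 = 0.436272
N(d₁) = 0.893309,  N(d₂) = 0.668680,  e^(−rT) = 0.760259
E₀ = V₀·N(d₁) − D·e^(−rT)·N(d₂)
   = 294.9602·0.893309 − 196.7508·0.760259·0.668680 = 163.468440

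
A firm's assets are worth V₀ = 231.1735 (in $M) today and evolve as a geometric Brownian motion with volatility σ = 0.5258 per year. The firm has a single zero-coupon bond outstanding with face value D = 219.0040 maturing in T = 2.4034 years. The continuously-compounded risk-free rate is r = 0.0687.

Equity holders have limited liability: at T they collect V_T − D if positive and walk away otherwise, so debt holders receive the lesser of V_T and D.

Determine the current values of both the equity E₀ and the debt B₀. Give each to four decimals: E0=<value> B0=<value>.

d₁ = [ln(V₀/D) + (r + σ²/2)T] / (σ√T)
   = [ln(231.1735/219.0040) + (0.0687 + 0.5·0.5258²)·2.4034] / (0.5258·√2.4034)
   = [0.054079 + 0.497342] / 0.815143 = 0.676472
d₂ = d₁ − σ√T = 0.676472 − 0.815143 = -0.138671
N(d₁) = 0.750629,  N(d₂) = 0.444855,  e^(−rT) = 0.847797
E₀ = V₀·N(d₁) − D·e^(−rT)·N(d₂)
   = 231.1735·0.750629 − 219.0040·0.847797·0.444855 = 90.928925
B₀ = V₀ − E₀ = 231.1735 − 90.928925 = 140.244575

E0=90.9289 B0=140.2446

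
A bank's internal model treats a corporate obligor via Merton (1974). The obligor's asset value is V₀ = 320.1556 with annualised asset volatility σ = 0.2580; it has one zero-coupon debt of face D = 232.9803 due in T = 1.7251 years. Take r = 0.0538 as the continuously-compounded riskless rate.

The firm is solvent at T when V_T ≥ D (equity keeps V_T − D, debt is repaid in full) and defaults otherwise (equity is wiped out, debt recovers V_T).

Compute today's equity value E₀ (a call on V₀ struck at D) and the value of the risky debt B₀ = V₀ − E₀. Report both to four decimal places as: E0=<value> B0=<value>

d₁ = [ln(V₀/D) + (r + σ²/2)T] / (σ√T)
   = [ln(320.1556/232.9803) + (0.0538 + 0.5·0.2580²)·1.7251] / (0.2580·√1.7251)
   = [0.317853 + 0.150225] / 0.338865 = 1.381312
d₂ = d₁ − σ√T = 1.381312 − 0.338865 = 1.042447
N(d₁) = 0.916408,  N(d₂) = 0.851398,  e^(−rT) = 0.911366
E₀ = V₀·N(d₁) − D·e^(−rT)·N(d₂)
   = 320.1556·0.916408 − 232.9803·0.911366·0.851398 = 112.615689
B₀ = V₀ − E₀ = 320.1556 − 112.615689 = 207.539911

E0=112.6157 B0=207.5399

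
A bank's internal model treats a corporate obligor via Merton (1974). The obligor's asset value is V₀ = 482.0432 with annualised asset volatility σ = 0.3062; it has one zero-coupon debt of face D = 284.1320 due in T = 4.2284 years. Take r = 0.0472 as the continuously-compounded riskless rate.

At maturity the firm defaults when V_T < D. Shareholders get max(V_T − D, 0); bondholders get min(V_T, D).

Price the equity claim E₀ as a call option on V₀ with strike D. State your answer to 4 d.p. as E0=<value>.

E0=261.8259

d₁ = [ln(V₀/D) + (r + σ²/2)T] / (σ√T)
   = [ln(482.0432/284.1320) + (0.0472 + 0.5·0.3062²)·4.2284] / (0.3062·√4.2284)
   = [0.528595 + 0.397805] / 0.629641 = 1.471313
d₂ = d₁ − σ√T = 1.471313 − 0.629641 = 0.841672
N(d₁) = 0.929397,  N(d₂) = 0.800014,  e^(−rT) = 0.819074
E₀ = V₀·N(d₁) − D·e^(−rT)·N(d₂)
   = 482.0432·0.929397 − 284.1320·0.819074·0.800014 = 261.825924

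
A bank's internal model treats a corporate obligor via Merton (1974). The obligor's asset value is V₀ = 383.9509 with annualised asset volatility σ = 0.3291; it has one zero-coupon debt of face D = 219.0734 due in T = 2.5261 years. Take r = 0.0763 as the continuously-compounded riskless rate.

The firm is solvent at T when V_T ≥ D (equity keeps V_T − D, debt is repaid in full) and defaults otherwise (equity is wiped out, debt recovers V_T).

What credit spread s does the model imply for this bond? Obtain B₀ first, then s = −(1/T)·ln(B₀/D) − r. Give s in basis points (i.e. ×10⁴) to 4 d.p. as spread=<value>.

d₁ = [ln(V₀/D) + (r + σ²/2)T] / (σ√T)
   = [ln(383.9509/219.0734) + (0.0763 + 0.5·0.3291²)·2.5261] / (0.3291·√2.5261)
   = [0.561108 + 0.329538] / 0.523062 = 1.702755
d₂ = d₁ − σ√T = 1.702755 − 0.523062 = 1.179693
N(d₁) = 0.955693,  N(d₂) = 0.880939,  e^(−rT) = 0.824695
E₀ = V₀·N(d₁) − D·e^(−rT)·N(d₂)
   = 383.9509·0.955693 − 219.0734·0.824695·0.880939 = 207.781058
B₀ = V₀ − E₀ = 383.9509 − 207.781058 = 176.169842
spread = −(1/T)·ln(B₀/D) − r = −(1/2.5261)·ln(176.169842/219.0734) − 0.0763 = 0.00998253
in basis points: 0.00998253 × 10⁴ = 99.8253 bp

spread=99.8253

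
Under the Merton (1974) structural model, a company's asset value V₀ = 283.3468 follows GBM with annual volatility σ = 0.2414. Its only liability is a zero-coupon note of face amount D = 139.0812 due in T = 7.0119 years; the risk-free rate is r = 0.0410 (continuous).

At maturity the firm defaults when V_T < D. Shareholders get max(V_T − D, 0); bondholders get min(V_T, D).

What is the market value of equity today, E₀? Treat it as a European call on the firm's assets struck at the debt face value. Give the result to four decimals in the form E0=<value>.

d₁ = [ln(V₀/D) + (r + σ²/2)T] / (σ√T)
   = [ln(283.3468/139.0812) + (0.0410 + 0.5·0.2414²)·7.0119] / (0.2414·√7.0119)
   = [0.711614 + 0.491793] / 0.639227 = 1.882597
d₂ = d₁ − σ√T = 1.882597 − 0.639227 = 1.243370
N(d₁) = 0.970123,  N(d₂) = 0.893134,  e^(−rT) = 0.750146
E₀ = V₀·N(d₁) − D·e^(−rT)·N(d₂)
   = 283.3468·0.970123 − 139.0812·0.750146·0.893134 = 181.699378

E0=181.6994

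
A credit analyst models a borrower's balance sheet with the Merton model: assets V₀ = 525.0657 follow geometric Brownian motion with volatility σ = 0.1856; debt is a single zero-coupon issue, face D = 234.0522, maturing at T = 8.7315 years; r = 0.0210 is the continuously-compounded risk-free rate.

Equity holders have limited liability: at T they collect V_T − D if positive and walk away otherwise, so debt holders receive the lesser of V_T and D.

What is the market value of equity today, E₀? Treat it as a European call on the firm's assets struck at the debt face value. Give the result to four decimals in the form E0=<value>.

d₁ = [ln(V₀/D) + (r + σ²/2)T] / (σ√T)
   = [ln(525.0657/234.0522) + (0.0210 + 0.5·0.1856²)·8.7315] / (0.1856·√8.7315)
   = [0.807979 + 0.333750] / 0.548432 = 2.081808
d₂ = d₁ − σ√T = 2.081808 − 0.548432 = 1.533377
N(d₁) = 0.981320,  N(d₂) = 0.937408,  e^(−rT) = 0.832467
E₀ = V₀·N(d₁) − D·e^(−rT)·N(d₂)
   = 525.0657·0.981320 − 234.0522·0.832467·0.937408 = 332.612086

E0=332.6121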